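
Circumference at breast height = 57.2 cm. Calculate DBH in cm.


Formula: DBH = C / pi
DBH = 57.2 / pi
pi = 3.14159...
DBH = 18.2 cm

18.2


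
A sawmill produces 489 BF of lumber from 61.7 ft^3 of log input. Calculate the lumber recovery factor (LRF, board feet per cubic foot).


Formula: LRF = Lumber Output (BF) / Log Input (ft^3)
LRF = 489 BF / 61.7 ft^3
LRF = 7.93 BF/ft^3

7.93


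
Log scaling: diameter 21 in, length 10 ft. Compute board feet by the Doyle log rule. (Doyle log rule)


Doyle: BF = (D - 4)^2 * L / 16
Adjusted diameter = 21 - 4 = 17 in
(D-4)^2 = 17^2 = 289
BF = 289 * 10 / 16 = 181 BF

181


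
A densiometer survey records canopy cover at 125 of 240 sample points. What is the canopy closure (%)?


Formula: Canopy closure = covered points / total points * 100
Closure = 125 / 240 * 100
Closure = 0.5208 * 100 = 52.1%

52.1


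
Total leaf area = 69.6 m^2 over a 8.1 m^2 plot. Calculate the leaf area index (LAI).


Formula: LAI = total leaf area / ground area  (dimensionless)
LAI = 69.6 m^2 / 8.1 m^2
LAI = 8.59

8.59


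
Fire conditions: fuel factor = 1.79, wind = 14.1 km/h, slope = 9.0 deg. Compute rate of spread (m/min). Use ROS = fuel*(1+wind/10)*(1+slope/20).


Formula: ROS = fuel * (1 + wind/10) * (1 + slope/20)
Wind factor = 1 + 14.1/10 = 2.41
Slope factor = 1 + 9.0/20 = 1.45
ROS = 1.79 * 2.41 * 1.45 = 6.26 m/min

6.26


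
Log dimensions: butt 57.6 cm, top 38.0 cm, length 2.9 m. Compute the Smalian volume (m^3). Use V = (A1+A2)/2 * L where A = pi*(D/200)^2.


Smalian: V = (A1 + A2)/2 * L,  A = pi*(D/200)^2
A1 = pi*(57.6/200)^2 = 0.260576 m^2
A2 = pi*(38.0/200)^2 = 0.113411 m^2
V = (0.260576+0.113411)/2*2.9 = 0.5423 m^3

0.5423


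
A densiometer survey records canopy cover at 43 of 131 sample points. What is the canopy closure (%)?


Formula: Canopy closure = covered points / total points * 100
Closure = 43 / 131 * 100
Closure = 0.3282 * 100 = 32.8%

32.8


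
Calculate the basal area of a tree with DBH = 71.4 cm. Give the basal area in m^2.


Formula: BA = pi * (DBH/2)^2 / 10000  (cm^2 to m^2)
Radius = DBH/2 = 71.4/2 = 35.7 cm
BA = pi * 35.7^2 / 10000
   = 4003.9284 cm^2 / 10000
   = 0.4004 m^2

0.4004


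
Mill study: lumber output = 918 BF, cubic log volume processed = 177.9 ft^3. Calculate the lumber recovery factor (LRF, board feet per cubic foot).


Formula: LRF = Lumber Output (BF) / Log Input (ft^3)
LRF = 918 BF / 177.9 ft^3
LRF = 5.16 BF/ft^3

5.16


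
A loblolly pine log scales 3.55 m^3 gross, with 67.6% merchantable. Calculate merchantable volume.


Formula: MV = V_total * (merchantable_pct / 100)
Merchantable fraction = 67.6% / 100 = 0.676
MV = 3.55 m^3 * 0.676 = 2.4 m^3

2.4


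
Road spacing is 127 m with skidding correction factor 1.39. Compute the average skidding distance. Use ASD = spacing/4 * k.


Formula: ASD = (spacing / 4) * correction
Uncorrected distance = spacing / 4 = 127 / 4 = 31.75 m
ASD = 31.75 * 1.39 = 44 m

44


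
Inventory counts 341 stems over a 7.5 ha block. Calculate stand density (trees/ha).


Formula: Stand Density = N_trees / Area_ha
Density = 341 trees / 7.5 ha
Density = 45 trees/ha

45


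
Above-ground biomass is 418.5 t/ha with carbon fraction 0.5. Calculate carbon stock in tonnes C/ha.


Formula: Carbon Stock = Biomass * Carbon Fraction
C = 418.5 t/ha * 0.5
C = 209.3 t C/ha

209.3


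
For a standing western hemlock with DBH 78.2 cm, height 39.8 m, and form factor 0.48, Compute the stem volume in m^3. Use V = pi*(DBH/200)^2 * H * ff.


Formula: V = pi * (DBH/200)^2 * H * ff
Radius = DBH/200 = 78.2/200 = 0.391 m
Radius^2 = 0.391^2 = 0.152881 m^2
V = pi * 0.152881 * 39.8 * 0.48
V = 9.175 m^3

9.175


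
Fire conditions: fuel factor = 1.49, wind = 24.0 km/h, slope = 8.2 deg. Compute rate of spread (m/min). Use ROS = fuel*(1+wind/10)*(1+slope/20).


Formula: ROS = fuel * (1 + wind/10) * (1 + slope/20)
Wind factor = 1 + 24.0/10 = 3.4
Slope factor = 1 + 8.2/20 = 1.41
ROS = 1.49 * 3.4 * 1.41 = 7.14 m/min

7.14


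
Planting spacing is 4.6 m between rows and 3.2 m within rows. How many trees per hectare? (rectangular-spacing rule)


Formula: TPH = 10000 m^2/ha / (spacing_x * spacing_y)
Area per tree = 4.6 m * 3.2 m = 14.72 m^2
TPH = 10000 / 14.72 = 679 trees/ha

679


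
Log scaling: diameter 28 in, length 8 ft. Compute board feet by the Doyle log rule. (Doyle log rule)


Doyle: BF = (D - 4)^2 * L / 16
Adjusted diameter = 28 - 4 = 24 in
(D-4)^2 = 24^2 = 576
BF = 576 * 8 / 16 = 288 BF

288


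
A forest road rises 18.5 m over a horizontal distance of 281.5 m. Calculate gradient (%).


Formula: Gradient = rise / run * 100
Gradient = 18.5 / 281.5 * 100 = 6.6%

6.6


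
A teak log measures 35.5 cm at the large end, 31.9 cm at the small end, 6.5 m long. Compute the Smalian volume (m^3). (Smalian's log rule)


Smalian: V = (A1 + A2)/2 * L,  A = pi*(D/200)^2
A1 = pi*(35.5/200)^2 = 0.09898 m^2
A2 = pi*(31.9/200)^2 = 0.079923 m^2
V = (0.09898+0.079923)/2*6.5 = 0.5814 m^3

0.5814


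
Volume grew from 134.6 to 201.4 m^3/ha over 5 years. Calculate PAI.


Formula: PAI = (V_T2 - V_T1) / (T2 - T1)
Volume increment = 201.4 - 134.6 = 66.8 m^3/ha
PAI = 66.8 / 5 = 13.36 m^3/ha/year

13.36


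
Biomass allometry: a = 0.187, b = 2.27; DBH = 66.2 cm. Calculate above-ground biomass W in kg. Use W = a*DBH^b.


Formula: W = a * DBH^b  (allometric power law)
DBH^b = 66.2^2.27 = 13594.0116
W = 0.187 * 13594.0116 = 2542.1 kg

2542.1


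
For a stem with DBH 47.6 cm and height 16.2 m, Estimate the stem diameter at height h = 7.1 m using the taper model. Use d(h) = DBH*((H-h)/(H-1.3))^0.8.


Taper: d(h) = DBH * ((H - h) / (H - 1.3))^0.8
Numerator = H - h = 16.2 - 7.1 = 9.1 m
Denominator = H - 1.3 = 16.2 - 1.3 = 14.9 m
Ratio = 9.1 / 14.9 = 0.61074
d = 47.6 * 0.61074^0.8 = 32.1 cm

32.1


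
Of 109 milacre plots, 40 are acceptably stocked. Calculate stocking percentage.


Formula: Stocking % = stocked plots / total plots * 100
Stocking = 40 / 109 * 100
Stocking = 0.367 * 100 = 36.7%

36.7


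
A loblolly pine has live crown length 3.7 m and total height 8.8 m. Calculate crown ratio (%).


Formula: Crown Ratio = (Crown Length / Total Height) * 100
CR = (3.7 m / 8.8 m) * 100
CR = 0.4205 * 100 = 42.0%

42.0


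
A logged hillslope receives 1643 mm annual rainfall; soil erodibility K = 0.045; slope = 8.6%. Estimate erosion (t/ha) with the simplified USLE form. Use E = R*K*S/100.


Formula: E = R * K * S / 100  (simplified USLE)
R * K = 1643 * 0.045 = 73.935
E = 73.935 * 8.6 / 100 = 6.36 t/ha

6.36


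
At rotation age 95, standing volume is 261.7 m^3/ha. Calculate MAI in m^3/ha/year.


Formula: MAI = Total Volume / Stand Age
MAI = 261.7 m^3/ha / 95 years
MAI = 2.75 m^3/ha/year

2.75


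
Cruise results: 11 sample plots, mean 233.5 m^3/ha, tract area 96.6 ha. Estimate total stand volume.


Formula: Total Volume = Mean Volume per ha * Total Area
Total Volume = 233.5 m^3/ha * 96.6 ha
Total Volume = 22556 m^3

22556


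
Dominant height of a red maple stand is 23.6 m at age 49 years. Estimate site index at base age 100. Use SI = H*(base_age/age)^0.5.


Formula: SI = H_dom * (base_age / age)^0.5
Age ratio = 100 / 49 = 2.04082
sqrt(age_ratio) = 1.42857
SI = 23.6 * 1.42857 = 33.7 m

33.7


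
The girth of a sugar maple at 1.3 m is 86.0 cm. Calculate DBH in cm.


Formula: DBH = C / pi
DBH = 86.0 / pi
pi = 3.14159...
DBH = 27.4 cm

27.4


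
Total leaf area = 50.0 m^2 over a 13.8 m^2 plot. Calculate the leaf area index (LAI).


Formula: LAI = total leaf area / ground area  (dimensionless)
LAI = 50.0 m^2 / 13.8 m^2
LAI = 3.62

3.62


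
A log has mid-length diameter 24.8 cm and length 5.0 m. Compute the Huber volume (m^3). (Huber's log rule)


Huber: V = Am * L,  Am = pi*(Dm/200)^2
Am = pi*(24.8/200)^2 = 0.048305 m^2
V = 0.048305*5.0 = 0.2415 m^3

0.2415


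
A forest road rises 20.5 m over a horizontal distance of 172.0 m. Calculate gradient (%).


Formula: Gradient = rise / run * 100
Gradient = 20.5 / 172.0 * 100 = 11.9%

11.9


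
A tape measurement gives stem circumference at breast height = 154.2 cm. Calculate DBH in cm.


Formula: DBH = C / pi
DBH = 154.2 / pi
pi = 3.14159...
DBH = 49.1 cm

49.1


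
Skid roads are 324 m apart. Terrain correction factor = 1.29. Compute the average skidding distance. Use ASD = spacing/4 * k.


Formula: ASD = (spacing / 4) * correction
Uncorrected distance = spacing / 4 = 324 / 4 = 81 m
ASD = 81 * 1.29 = 104 m

104


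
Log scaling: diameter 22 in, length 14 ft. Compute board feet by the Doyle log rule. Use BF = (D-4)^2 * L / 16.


Doyle: BF = (D - 4)^2 * L / 16
Adjusted diameter = 22 - 4 = 18 in
(D-4)^2 = 18^2 = 324
BF = 324 * 14 / 16 = 284 BF

284


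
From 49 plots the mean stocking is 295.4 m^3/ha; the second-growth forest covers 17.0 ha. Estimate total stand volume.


Formula: Total Volume = Mean Volume per ha * Total Area
Total Volume = 295.4 m^3/ha * 17.0 ha
Total Volume = 5022 m^3

5022


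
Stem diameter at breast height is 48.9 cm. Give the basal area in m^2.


Formula: BA = pi * (DBH/2)^2 / 10000  (cm^2 to m^2)
Radius = DBH/2 = 48.9/2 = 24.45 cm
BA = pi * 24.45^2 / 10000
   = 1878.0519 cm^2 / 10000
   = 0.1878 m^2

0.1878


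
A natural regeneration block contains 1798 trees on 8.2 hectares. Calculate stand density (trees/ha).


Formula: Stand Density = N_trees / Area_ha
Density = 1798 trees / 8.2 ha
Density = 219 trees/ha

219


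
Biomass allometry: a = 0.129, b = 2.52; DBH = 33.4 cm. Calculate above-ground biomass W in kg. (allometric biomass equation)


Formula: W = a * DBH^b  (allometric power law)
DBH^b = 33.4^2.52 = 6915.7788
W = 0.129 * 6915.7788 = 892.1 kg

892.1


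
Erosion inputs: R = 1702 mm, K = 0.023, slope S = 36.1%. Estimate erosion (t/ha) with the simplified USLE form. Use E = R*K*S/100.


Formula: E = R * K * S / 100  (simplified USLE)
R * K = 1702 * 0.023 = 39.146
E = 39.146 * 36.1 / 100 = 14.13 t/ha

14.13


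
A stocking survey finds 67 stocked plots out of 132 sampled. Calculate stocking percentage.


Formula: Stocking % = stocked plots / total plots * 100
Stocking = 67 / 132 * 100
Stocking = 0.5076 * 100 = 50.8%

50.8


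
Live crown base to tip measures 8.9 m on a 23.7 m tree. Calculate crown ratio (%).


Formula: Crown Ratio = (Crown Length / Total Height) * 100
CR = (8.9 m / 23.7 m) * 100
CR = 0.3755 * 100 = 37.6%

37.6


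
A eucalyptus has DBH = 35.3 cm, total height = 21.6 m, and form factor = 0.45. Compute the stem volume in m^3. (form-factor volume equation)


Formula: V = pi * (DBH/200)^2 * H * ff
Radius = DBH/200 = 35.3/200 = 0.1765 m
Radius^2 = 0.1765^2 = 0.03115225 m^2
V = pi * 0.03115225 * 21.6 * 0.45
V = 0.951 m^3

0.951


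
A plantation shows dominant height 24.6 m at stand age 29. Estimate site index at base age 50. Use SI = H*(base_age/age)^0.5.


Formula: SI = H_dom * (base_age / age)^0.5
Age ratio = 50 / 29 = 1.72414
sqrt(age_ratio) = 1.31306
SI = 24.6 * 1.31306 = 32.3 m

32.3


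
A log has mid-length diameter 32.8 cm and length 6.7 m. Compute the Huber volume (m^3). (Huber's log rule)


Huber: V = Am * L,  Am = pi*(Dm/200)^2
Am = pi*(32.8/200)^2 = 0.084496 m^2
V = 0.084496*6.7 = 0.5661 m^3

0.5661


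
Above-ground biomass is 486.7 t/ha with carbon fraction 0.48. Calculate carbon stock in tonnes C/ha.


Formula: Carbon Stock = Biomass * Carbon Fraction
C = 486.7 t/ha * 0.48
C = 233.6 t C/ha

233.6


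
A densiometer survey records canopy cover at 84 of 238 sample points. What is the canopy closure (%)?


Formula: Canopy closure = covered points / total points * 100
Closure = 84 / 238 * 100
Closure = 0.3529 * 100 = 35.3%

35.3


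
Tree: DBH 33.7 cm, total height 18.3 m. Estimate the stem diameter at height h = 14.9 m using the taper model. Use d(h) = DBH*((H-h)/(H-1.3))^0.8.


Taper: d(h) = DBH * ((H - h) / (H - 1.3))^0.8
Numerator = H - h = 18.3 - 14.9 = 3.4 m
Denominator = H - 1.3 = 18.3 - 1.3 = 17.0 m
Ratio = 3.4 / 17.0 = 0.2
d = 33.7 * 0.2^0.8 = 9.3 cm

9.3


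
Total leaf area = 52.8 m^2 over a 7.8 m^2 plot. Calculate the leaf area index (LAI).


Formula: LAI = total leaf area / ground area  (dimensionless)
LAI = 52.8 m^2 / 7.8 m^2
LAI = 6.77

6.77


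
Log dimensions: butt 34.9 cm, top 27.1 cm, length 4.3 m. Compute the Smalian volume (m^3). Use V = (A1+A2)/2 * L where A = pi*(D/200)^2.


Smalian: V = (A1 + A2)/2 * L,  A = pi*(D/200)^2
A1 = pi*(34.9/200)^2 = 0.095662 m^2
A2 = pi*(27.1/200)^2 = 0.05768 m^2
V = (0.095662+0.05768)/2*4.3 = 0.3297 m^3

0.3297


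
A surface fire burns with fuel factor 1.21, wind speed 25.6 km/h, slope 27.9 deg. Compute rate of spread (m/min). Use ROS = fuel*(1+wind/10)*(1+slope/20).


Formula: ROS = fuel * (1 + wind/10) * (1 + slope/20)
Wind factor = 1 + 25.6/10 = 3.56
Slope factor = 1 + 27.9/20 = 2.395
ROS = 1.21 * 3.56 * 2.395 = 10.32 m/min

10.32


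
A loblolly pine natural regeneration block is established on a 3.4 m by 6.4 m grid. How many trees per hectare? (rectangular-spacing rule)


Formula: TPH = 10000 m^2/ha / (spacing_x * spacing_y)
Area per tree = 3.4 m * 6.4 m = 21.76 m^2
TPH = 10000 / 21.76 = 460 trees/ha

460


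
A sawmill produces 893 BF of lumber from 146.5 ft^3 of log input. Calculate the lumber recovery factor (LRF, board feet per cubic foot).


Formula: LRF = Lumber Output (BF) / Log Input (ft^3)
LRF = 893 BF / 146.5 ft^3
LRF = 6.1 BF/ft^3

6.1


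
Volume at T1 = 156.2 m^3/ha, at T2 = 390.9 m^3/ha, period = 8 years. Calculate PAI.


Formula: PAI = (V_T2 - V_T1) / (T2 - T1)
Volume increment = 390.9 - 156.2 = 234.7 m^3/ha
PAI = 234.7 / 8 = 29.34 m^3/ha/year

29.34


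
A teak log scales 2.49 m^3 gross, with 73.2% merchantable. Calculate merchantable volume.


Formula: MV = V_total * (merchantable_pct / 100)
Merchantable fraction = 73.2% / 100 = 0.732
MV = 2.49 m^3 * 0.732 = 1.823 m^3

1.823


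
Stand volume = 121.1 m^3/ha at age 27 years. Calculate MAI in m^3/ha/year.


Formula: MAI = Total Volume / Stand Age
MAI = 121.1 m^3/ha / 27 years
MAI = 4.49 m^3/ha/year

4.49


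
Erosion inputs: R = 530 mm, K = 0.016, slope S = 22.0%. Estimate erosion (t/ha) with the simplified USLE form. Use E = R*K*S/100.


Formula: E = R * K * S / 100  (simplified USLE)
R * K = 530 * 0.016 = 8.48
E = 8.48 * 22.0 / 100 = 1.87 t/ha

1.87


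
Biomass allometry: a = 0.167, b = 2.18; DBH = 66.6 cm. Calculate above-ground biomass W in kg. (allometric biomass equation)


Formula: W = a * DBH^b  (allometric power law)
DBH^b = 66.6^2.18 = 9444.388
W = 0.167 * 9444.388 = 1577.2 kg

1577.2


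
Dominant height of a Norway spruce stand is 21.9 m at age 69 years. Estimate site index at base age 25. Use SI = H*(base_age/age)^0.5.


Formula: SI = H_dom * (base_age / age)^0.5
Age ratio = 25 / 69 = 0.36232
sqrt(age_ratio) = 0.60193
SI = 21.9 * 0.60193 = 13.2 m

13.2


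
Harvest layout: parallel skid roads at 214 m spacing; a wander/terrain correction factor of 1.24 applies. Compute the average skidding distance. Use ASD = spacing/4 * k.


Formula: ASD = (spacing / 4) * correction
Uncorrected distance = spacing / 4 = 214 / 4 = 53.5 m
ASD = 53.5 * 1.24 = 66 m

66


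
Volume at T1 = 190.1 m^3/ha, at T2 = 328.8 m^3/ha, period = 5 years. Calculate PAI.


Formula: PAI = (V_T2 - V_T1) / (T2 - T1)
Volume increment = 328.8 - 190.1 = 138.7 m^3/ha
PAI = 138.7 / 5 = 27.74 m^3/ha/year

27.74


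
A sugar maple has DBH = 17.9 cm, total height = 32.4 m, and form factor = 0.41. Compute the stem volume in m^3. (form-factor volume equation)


Formula: V = pi * (DBH/200)^2 * H * ff
Radius = DBH/200 = 17.9/200 = 0.0895 m
Radius^2 = 0.0895^2 = 0.00801025 m^2
V = pi * 0.00801025 * 32.4 * 0.41
V = 0.334 m^3

0.334


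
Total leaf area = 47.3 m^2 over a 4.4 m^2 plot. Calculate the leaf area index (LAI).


Formula: LAI = total leaf area / ground area  (dimensionless)
LAI = 47.3 m^2 / 4.4 m^2
LAI = 10.75

10.75


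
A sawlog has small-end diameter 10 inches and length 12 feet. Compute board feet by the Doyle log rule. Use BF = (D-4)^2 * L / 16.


Doyle: BF = (D - 4)^2 * L / 16
Adjusted diameter = 10 - 4 = 6 in
(D-4)^2 = 6^2 = 36
BF = 36 * 12 / 16 = 27 BF

27


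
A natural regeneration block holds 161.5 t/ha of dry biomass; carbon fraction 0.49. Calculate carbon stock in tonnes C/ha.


Formula: Carbon Stock = Biomass * Carbon Fraction
C = 161.5 t/ha * 0.49
C = 79.1 t C/ha

79.1


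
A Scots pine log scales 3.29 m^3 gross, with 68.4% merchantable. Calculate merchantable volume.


Formula: MV = V_total * (merchantable_pct / 100)
Merchantable fraction = 68.4% / 100 = 0.684
MV = 3.29 m^3 * 0.684 = 2.25 m^3

2.25


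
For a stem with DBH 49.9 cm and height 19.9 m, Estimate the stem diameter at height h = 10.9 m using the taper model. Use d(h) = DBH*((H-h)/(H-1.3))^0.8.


Taper: d(h) = DBH * ((H - h) / (H - 1.3))^0.8
Numerator = H - h = 19.9 - 10.9 = 9.0 m
Denominator = H - 1.3 = 19.9 - 1.3 = 18.6 m
Ratio = 9.0 / 18.6 = 0.48387
d = 49.9 * 0.48387^0.8 = 27.9 cm

27.9


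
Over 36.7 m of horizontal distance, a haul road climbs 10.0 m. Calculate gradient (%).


Formula: Gradient = rise / run * 100
Gradient = 10.0 / 36.7 * 100 = 27.2%

27.2


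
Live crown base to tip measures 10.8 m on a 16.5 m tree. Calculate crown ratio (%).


Formula: Crown Ratio = (Crown Length / Total Height) * 100
CR = (10.8 m / 16.5 m) * 100
CR = 0.6545 * 100 = 65.5%

65.5


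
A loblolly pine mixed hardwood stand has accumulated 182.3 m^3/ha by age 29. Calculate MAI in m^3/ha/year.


Formula: MAI = Total Volume / Stand Age
MAI = 182.3 m^3/ha / 29 years
MAI = 6.29 m^3/ha/year

6.29


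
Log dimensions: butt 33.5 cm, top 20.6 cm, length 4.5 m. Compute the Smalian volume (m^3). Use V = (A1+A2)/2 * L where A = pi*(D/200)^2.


Smalian: V = (A1 + A2)/2 * L,  A = pi*(D/200)^2
A1 = pi*(33.5/200)^2 = 0.088141 m^2
A2 = pi*(20.6/200)^2 = 0.033329 m^2
V = (0.088141+0.033329)/2*4.5 = 0.2733 m^3

0.2733


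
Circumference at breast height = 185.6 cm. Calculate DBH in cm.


Formula: DBH = C / pi
DBH = 185.6 / pi
pi = 3.14159...
DBH = 59.1 cm

59.1


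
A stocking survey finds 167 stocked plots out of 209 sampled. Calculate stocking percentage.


Formula: Stocking % = stocked plots / total plots * 100
Stocking = 167 / 209 * 100
Stocking = 0.799 * 100 = 79.9%

79.9


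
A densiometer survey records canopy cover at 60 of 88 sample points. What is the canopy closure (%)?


Formula: Canopy closure = covered points / total points * 100
Closure = 60 / 88 * 100
Closure = 0.6818 * 100 = 68.2%

68.2


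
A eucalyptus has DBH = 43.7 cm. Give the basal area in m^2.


Formula: BA = pi * (DBH/2)^2 / 10000  (cm^2 to m^2)
Radius = DBH/2 = 43.7/2 = 21.85 cm
BA = pi * 21.85^2 / 10000
   = 1499.867 cm^2 / 10000
   = 0.15 m^2

0.15


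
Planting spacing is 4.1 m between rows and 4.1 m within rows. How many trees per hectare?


Formula: TPH = 10000 m^2/ha / (spacing_x * spacing_y)
Area per tree = 4.1 m * 4.1 m = 16.81 m^2
TPH = 10000 / 16.81 = 595 trees/ha

595


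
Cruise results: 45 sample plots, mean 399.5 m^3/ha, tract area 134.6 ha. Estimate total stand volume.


Formula: Total Volume = Mean Volume per ha * Total Area
Total Volume = 399.5 m^3/ha * 134.6 ha
Total Volume = 53773 m^3

53773


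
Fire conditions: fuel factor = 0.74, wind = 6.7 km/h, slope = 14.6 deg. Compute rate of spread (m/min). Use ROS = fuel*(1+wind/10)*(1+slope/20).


Formula: ROS = fuel * (1 + wind/10) * (1 + slope/20)
Wind factor = 1 + 6.7/10 = 1.67
Slope factor = 1 + 14.6/20 = 1.73
ROS = 0.74 * 1.67 * 1.73 = 2.14 m/min

2.14


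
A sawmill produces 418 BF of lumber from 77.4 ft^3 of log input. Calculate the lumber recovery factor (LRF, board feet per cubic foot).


Formula: LRF = Lumber Output (BF) / Log Input (ft^3)
LRF = 418 BF / 77.4 ft^3
LRF = 5.4 BF/ft^3

5.4


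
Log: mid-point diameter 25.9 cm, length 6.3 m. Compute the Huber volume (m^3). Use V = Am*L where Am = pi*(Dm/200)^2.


Huber: V = Am * L,  Am = pi*(Dm/200)^2
Am = pi*(25.9/200)^2 = 0.052685 m^2
V = 0.052685*6.3 = 0.3319 m^3

0.3319


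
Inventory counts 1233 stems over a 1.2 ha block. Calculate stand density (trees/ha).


Formula: Stand Density = N_trees / Area_ha
Density = 1233 trees / 1.2 ha
Density = 1028 trees/ha

1028


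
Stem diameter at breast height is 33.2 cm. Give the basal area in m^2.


Formula: BA = pi * (DBH/2)^2 / 10000  (cm^2 to m^2)
Radius = DBH/2 = 33.2/2 = 16.6 cm
BA = pi * 16.6^2 / 10000
   = 865.6973 cm^2 / 10000
   = 0.0866 m^2

0.0866


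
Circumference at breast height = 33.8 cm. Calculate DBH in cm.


Formula: DBH = C / pi
DBH = 33.8 / pi
pi = 3.14159...
DBH = 10.8 cm

10.8


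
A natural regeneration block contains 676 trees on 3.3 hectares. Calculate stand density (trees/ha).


Formula: Stand Density = N_trees / Area_ha
Density = 676 trees / 3.3 ha
Density = 205 trees/ha

205


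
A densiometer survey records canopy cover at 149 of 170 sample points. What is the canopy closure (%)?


Formula: Canopy closure = covered points / total points * 100
Closure = 149 / 170 * 100
Closure = 0.8765 * 100 = 87.6%

87.6


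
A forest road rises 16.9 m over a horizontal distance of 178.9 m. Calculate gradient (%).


Formula: Gradient = rise / run * 100
Gradient = 16.9 / 178.9 * 100 = 9.4%

9.4


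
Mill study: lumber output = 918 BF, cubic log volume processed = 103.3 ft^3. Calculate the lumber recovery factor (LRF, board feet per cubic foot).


Formula: LRF = Lumber Output (BF) / Log Input (ft^3)
LRF = 918 BF / 103.3 ft^3
LRF = 8.89 BF/ft^3

8.89


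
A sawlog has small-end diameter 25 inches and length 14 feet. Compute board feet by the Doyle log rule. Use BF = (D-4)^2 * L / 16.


Doyle: BF = (D - 4)^2 * L / 16
Adjusted diameter = 25 - 4 = 21 in
(D-4)^2 = 21^2 = 441
BF = 441 * 14 / 16 = 386 BF

386


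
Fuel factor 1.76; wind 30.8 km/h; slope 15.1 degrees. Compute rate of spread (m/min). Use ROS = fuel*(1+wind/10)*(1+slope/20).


Formula: ROS = fuel * (1 + wind/10) * (1 + slope/20)
Wind factor = 1 + 30.8/10 = 4.08
Slope factor = 1 + 15.1/20 = 1.755
ROS = 1.76 * 4.08 * 1.755 = 12.6 m/min

12.6


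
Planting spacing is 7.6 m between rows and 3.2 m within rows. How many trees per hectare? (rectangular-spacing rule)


Formula: TPH = 10000 m^2/ha / (spacing_x * spacing_y)
Area per tree = 7.6 m * 3.2 m = 24.32 m^2
TPH = 10000 / 24.32 = 411 trees/ha

411


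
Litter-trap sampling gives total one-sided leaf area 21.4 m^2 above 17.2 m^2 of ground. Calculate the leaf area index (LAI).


Formula: LAI = total leaf area / ground area  (dimensionless)
LAI = 21.4 m^2 / 17.2 m^2
LAI = 1.24

1.24


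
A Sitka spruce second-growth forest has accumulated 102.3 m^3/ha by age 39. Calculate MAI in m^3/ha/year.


Formula: MAI = Total Volume / Stand Age
MAI = 102.3 m^3/ha / 39 years
MAI = 2.62 m^3/ha/year

2.62


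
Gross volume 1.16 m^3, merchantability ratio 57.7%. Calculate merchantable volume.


Formula: MV = V_total * (merchantable_pct / 100)
Merchantable fraction = 57.7% / 100 = 0.577
MV = 1.16 m^3 * 0.577 = 0.669 m^3

0.669


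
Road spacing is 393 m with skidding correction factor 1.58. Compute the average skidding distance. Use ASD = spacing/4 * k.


Formula: ASD = (spacing / 4) * correction
Uncorrected distance = spacing / 4 = 393 / 4 = 98.25 m
ASD = 98.25 * 1.58 = 155 m

155


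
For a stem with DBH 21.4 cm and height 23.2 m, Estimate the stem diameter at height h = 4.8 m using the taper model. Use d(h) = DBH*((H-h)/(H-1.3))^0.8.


Taper: d(h) = DBH * ((H - h) / (H - 1.3))^0.8
Numerator = H - h = 23.2 - 4.8 = 18.4 m
Denominator = H - 1.3 = 23.2 - 1.3 = 21.9 m
Ratio = 18.4 / 21.9 = 0.84018
d = 21.4 * 0.84018^0.8 = 18.6 cm

18.6


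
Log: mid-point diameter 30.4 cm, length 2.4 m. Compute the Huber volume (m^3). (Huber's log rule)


Huber: V = Am * L,  Am = pi*(Dm/200)^2
Am = pi*(30.4/200)^2 = 0.072583 m^2
V = 0.072583*2.4 = 0.1742 m^3

0.1742


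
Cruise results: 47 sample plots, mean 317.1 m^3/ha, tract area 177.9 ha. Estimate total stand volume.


Formula: Total Volume = Mean Volume per ha * Total Area
Total Volume = 317.1 m^3/ha * 177.9 ha
Total Volume = 56412 m^3

56412


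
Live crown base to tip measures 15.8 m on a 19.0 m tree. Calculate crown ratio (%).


Formula: Crown Ratio = (Crown Length / Total Height) * 100
CR = (15.8 m / 19.0 m) * 100
CR = 0.8316 * 100 = 83.2%

83.2


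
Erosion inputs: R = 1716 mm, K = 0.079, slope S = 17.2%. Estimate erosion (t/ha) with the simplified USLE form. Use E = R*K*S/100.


Formula: E = R * K * S / 100  (simplified USLE)
R * K = 1716 * 0.079 = 135.564
E = 135.564 * 17.2 / 100 = 23.32 t/ha

23.32


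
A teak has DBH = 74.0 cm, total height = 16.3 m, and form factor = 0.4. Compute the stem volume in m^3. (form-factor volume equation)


Formula: V = pi * (DBH/200)^2 * H * ff
Radius = DBH/200 = 74.0/200 = 0.37 m
Radius^2 = 0.37^2 = 0.1369 m^2
V = pi * 0.1369 * 16.3 * 0.4
V = 2.804 m^3

2.804


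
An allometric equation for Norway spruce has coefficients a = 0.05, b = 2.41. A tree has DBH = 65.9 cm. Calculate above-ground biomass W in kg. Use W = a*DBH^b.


Formula: W = a * DBH^b  (allometric power law)
DBH^b = 65.9^2.41 = 24183.2045
W = 0.05 * 24183.2045 = 1209.2 kg

1209.2


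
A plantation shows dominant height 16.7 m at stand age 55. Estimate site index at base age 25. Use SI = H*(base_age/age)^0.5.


Formula: SI = H_dom * (base_age / age)^0.5
Age ratio = 25 / 55 = 0.45455
sqrt(age_ratio) = 0.6742
SI = 16.7 * 0.6742 = 11.3 m

11.3


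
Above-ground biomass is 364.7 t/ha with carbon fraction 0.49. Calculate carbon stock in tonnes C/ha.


Formula: Carbon Stock = Biomass * Carbon Fraction
C = 364.7 t/ha * 0.49
C = 178.7 t C/ha

178.7


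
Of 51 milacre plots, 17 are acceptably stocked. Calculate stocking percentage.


Formula: Stocking % = stocked plots / total plots * 100
Stocking = 17 / 51 * 100
Stocking = 0.3333 * 100 = 33.3%

33.3


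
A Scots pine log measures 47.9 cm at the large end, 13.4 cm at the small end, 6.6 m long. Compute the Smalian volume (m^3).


Smalian: V = (A1 + A2)/2 * L,  A = pi*(D/200)^2
A1 = pi*(47.9/200)^2 = 0.180203 m^2
A2 = pi*(13.4/200)^2 = 0.014103 m^2
V = (0.180203+0.014103)/2*6.6 = 0.6412 m^3

0.6412


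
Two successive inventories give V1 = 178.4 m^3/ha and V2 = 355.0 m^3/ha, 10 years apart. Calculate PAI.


Formula: PAI = (V_T2 - V_T1) / (T2 - T1)
Volume increment = 355.0 - 178.4 = 176.6 m^3/ha
PAI = 176.6 / 10 = 17.66 m^3/ha/year

17.66


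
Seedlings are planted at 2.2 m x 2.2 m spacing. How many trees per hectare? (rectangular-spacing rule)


Formula: TPH = 10000 m^2/ha / (spacing_x * spacing_y)
Area per tree = 2.2 m * 2.2 m = 4.84 m^2
TPH = 10000 / 4.84 = 2066 trees/ha

2066


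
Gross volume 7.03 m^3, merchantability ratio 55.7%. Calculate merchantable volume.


Formula: MV = V_total * (merchantable_pct / 100)
Merchantable fraction = 55.7% / 100 = 0.557
MV = 7.03 m^3 * 0.557 = 3.916 m^3

3.916


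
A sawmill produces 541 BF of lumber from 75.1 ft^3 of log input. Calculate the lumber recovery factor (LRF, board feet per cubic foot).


Formula: LRF = Lumber Output (BF) / Log Input (ft^3)
LRF = 541 BF / 75.1 ft^3
LRF = 7.2 BF/ft^3

7.2


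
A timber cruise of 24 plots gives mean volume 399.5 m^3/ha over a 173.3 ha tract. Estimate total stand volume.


Formula: Total Volume = Mean Volume per ha * Total Area
Total Volume = 399.5 m^3/ha * 173.3 ha
Total Volume = 69233 m^3

69233


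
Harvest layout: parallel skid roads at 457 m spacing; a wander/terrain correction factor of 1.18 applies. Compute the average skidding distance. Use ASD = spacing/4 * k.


Formula: ASD = (spacing / 4) * correction
Uncorrected distance = spacing / 4 = 457 / 4 = 114.25 m
ASD = 114.25 * 1.18 = 135 m

135


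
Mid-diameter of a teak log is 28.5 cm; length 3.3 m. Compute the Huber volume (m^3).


Huber: V = Am * L,  Am = pi*(Dm/200)^2
Am = pi*(28.5/200)^2 = 0.063794 m^2
V = 0.063794*3.3 = 0.2105 m^3

0.2105


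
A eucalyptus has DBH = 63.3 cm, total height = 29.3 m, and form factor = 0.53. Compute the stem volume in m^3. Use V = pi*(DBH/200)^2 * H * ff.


Formula: V = pi * (DBH/200)^2 * H * ff
Radius = DBH/200 = 63.3/200 = 0.3165 m
Radius^2 = 0.3165^2 = 0.10017225 m^2
V = pi * 0.10017225 * 29.3 * 0.53
V = 4.887 m^3

4.887


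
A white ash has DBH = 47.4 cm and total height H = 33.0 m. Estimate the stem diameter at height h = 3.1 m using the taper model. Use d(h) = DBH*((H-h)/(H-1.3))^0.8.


Taper: d(h) = DBH * ((H - h) / (H - 1.3))^0.8
Numerator = H - h = 33.0 - 3.1 = 29.9 m
Denominator = H - 1.3 = 33.0 - 1.3 = 31.7 m
Ratio = 29.9 / 31.7 = 0.94322
d = 47.4 * 0.94322^0.8 = 45.2 cm

45.2


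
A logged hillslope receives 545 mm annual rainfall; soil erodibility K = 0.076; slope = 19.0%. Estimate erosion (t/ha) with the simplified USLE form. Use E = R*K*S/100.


Formula: E = R * K * S / 100  (simplified USLE)
R * K = 545 * 0.076 = 41.42
E = 41.42 * 19.0 / 100 = 7.87 t/ha

7.87


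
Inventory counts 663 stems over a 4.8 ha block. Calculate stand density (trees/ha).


Formula: Stand Density = N_trees / Area_ha
Density = 663 trees / 4.8 ha
Density = 138 trees/ha

138


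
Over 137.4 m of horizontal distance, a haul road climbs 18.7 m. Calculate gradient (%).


Formula: Gradient = rise / run * 100
Gradient = 18.7 / 137.4 * 100 = 13.6%

13.6


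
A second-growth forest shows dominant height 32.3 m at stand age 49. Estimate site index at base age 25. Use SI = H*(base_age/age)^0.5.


Formula: SI = H_dom * (base_age / age)^0.5
Age ratio = 25 / 49 = 0.5102
sqrt(age_ratio) = 0.71429
SI = 32.3 * 0.71429 = 23.1 m

23.1


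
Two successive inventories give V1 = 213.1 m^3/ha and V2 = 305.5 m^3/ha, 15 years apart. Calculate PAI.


Formula: PAI = (V_T2 - V_T1) / (T2 - T1)
Volume increment = 305.5 - 213.1 = 92.4 m^3/ha
PAI = 92.4 / 15 = 6.16 m^3/ha/year

6.16


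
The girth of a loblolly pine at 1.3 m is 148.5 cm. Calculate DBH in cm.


Formula: DBH = C / pi
DBH = 148.5 / pi
pi = 3.14159...
DBH = 47.3 cm

47.3


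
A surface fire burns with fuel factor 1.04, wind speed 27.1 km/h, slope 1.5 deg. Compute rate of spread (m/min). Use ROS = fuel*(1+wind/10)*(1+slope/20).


Formula: ROS = fuel * (1 + wind/10) * (1 + slope/20)
Wind factor = 1 + 27.1/10 = 3.71
Slope factor = 1 + 1.5/20 = 1.075
ROS = 1.04 * 3.71 * 1.075 = 4.15 m/min

4.15


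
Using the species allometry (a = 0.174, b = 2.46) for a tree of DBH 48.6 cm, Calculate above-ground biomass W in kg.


Formula: W = a * DBH^b  (allometric power law)
DBH^b = 48.6^2.46 = 14096.952
W = 0.174 * 14096.952 = 2452.9 kg

2452.9


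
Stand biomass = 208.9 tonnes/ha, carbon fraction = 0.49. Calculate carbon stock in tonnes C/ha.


Formula: Carbon Stock = Biomass * Carbon Fraction
C = 208.9 t/ha * 0.49
C = 102.4 t C/ha

102.4


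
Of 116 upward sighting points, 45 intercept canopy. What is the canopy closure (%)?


Formula: Canopy closure = covered points / total points * 100
Closure = 45 / 116 * 100
Closure = 0.3879 * 100 = 38.8%

38.8


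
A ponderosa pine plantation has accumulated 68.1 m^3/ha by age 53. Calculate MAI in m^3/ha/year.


Formula: MAI = Total Volume / Stand Age
MAI = 68.1 m^3/ha / 53 years
MAI = 1.28 m^3/ha/year

1.28


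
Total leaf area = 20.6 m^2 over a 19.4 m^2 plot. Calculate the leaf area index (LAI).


Formula: LAI = total leaf area / ground area  (dimensionless)
LAI = 20.6 m^2 / 19.4 m^2
LAI = 1.06

1.06


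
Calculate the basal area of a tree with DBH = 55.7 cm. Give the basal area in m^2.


Formula: BA = pi * (DBH/2)^2 / 10000  (cm^2 to m^2)
Radius = DBH/2 = 55.7/2 = 27.85 cm
BA = pi * 27.85^2 / 10000
   = 2436.6899 cm^2 / 10000
   = 0.2437 m^2

0.2437


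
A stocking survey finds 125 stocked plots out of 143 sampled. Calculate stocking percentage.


Formula: Stocking % = stocked plots / total plots * 100
Stocking = 125 / 143 * 100
Stocking = 0.8741 * 100 = 87.4%

87.4


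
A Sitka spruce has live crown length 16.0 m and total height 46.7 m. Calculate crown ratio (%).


Formula: Crown Ratio = (Crown Length / Total Height) * 100
CR = (16.0 m / 46.7 m) * 100
CR = 0.3426 * 100 = 34.3%

34.3


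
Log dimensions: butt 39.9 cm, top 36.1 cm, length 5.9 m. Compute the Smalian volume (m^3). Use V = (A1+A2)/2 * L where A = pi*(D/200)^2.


Smalian: V = (A1 + A2)/2 * L,  A = pi*(D/200)^2
A1 = pi*(39.9/200)^2 = 0.125036 m^2
A2 = pi*(36.1/200)^2 = 0.102354 m^2
V = (0.125036+0.102354)/2*5.9 = 0.6708 m^3

0.6708


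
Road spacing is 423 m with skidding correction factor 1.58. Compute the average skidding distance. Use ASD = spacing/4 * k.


Formula: ASD = (spacing / 4) * correction
Uncorrected distance = spacing / 4 = 423 / 4 = 105.75 m
ASD = 105.75 * 1.58 = 167 m

167


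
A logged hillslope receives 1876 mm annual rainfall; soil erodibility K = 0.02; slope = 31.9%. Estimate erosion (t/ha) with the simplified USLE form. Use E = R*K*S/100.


Formula: E = R * K * S / 100  (simplified USLE)
R * K = 1876 * 0.02 = 37.52
E = 37.52 * 31.9 / 100 = 11.97 t/ha

11.97


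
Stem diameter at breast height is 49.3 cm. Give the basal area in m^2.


Formula: BA = pi * (DBH/2)^2 / 10000  (cm^2 to m^2)
Radius = DBH/2 = 49.3/2 = 24.65 cm
BA = pi * 24.65^2 / 10000
   = 1908.9024 cm^2 / 10000
   = 0.1909 m^2

0.1909


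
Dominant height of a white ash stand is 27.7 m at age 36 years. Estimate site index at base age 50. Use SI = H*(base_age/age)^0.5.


Formula: SI = H_dom * (base_age / age)^0.5
Age ratio = 50 / 36 = 1.38889
sqrt(age_ratio) = 1.17851
SI = 27.7 * 1.17851 = 32.6 m

32.6


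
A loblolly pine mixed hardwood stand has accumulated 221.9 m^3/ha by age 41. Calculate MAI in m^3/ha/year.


Formula: MAI = Total Volume / Stand Age
MAI = 221.9 m^3/ha / 41 years
MAI = 5.41 m^3/ha/year

5.41


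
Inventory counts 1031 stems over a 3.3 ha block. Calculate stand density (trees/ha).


Formula: Stand Density = N_trees / Area_ha
Density = 1031 trees / 3.3 ha
Density = 312 trees/ha

312


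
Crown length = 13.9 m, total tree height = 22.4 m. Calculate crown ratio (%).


Formula: Crown Ratio = (Crown Length / Total Height) * 100
CR = (13.9 m / 22.4 m) * 100
CR = 0.6205 * 100 = 62.1%

62.1


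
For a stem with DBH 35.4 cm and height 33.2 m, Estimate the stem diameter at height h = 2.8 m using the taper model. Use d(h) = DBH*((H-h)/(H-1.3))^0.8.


Taper: d(h) = DBH * ((H - h) / (H - 1.3))^0.8
Numerator = H - h = 33.2 - 2.8 = 30.4 m
Denominator = H - 1.3 = 33.2 - 1.3 = 31.9 m
Ratio = 30.4 / 31.9 = 0.95298
d = 35.4 * 0.95298^0.8 = 34.1 cm

34.1


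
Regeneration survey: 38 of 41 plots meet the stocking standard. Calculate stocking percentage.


Formula: Stocking % = stocked plots / total plots * 100
Stocking = 38 / 41 * 100
Stocking = 0.9268 * 100 = 92.7%

92.7


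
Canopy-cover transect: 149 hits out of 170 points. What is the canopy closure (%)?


Formula: Canopy closure = covered points / total points * 100
Closure = 149 / 170 * 100
Closure = 0.8765 * 100 = 87.6%

87.6


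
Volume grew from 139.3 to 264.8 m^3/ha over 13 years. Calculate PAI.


Formula: PAI = (V_T2 - V_T1) / (T2 - T1)
Volume increment = 264.8 - 139.3 = 125.5 m^3/ha
PAI = 125.5 / 13 = 9.65 m^3/ha/year

9.65


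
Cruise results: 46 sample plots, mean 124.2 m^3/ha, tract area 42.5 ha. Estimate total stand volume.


Formula: Total Volume = Mean Volume per ha * Total Area
Total Volume = 124.2 m^3/ha * 42.5 ha
Total Volume = 5279 m^3

5279


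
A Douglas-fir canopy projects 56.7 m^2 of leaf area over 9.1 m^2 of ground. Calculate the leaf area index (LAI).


Formula: LAI = total leaf area / ground area  (dimensionless)
LAI = 56.7 m^2 / 9.1 m^2
LAI = 6.23

6.23


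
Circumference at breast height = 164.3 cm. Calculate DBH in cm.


Formula: DBH = C / pi
DBH = 164.3 / pi
pi = 3.14159...
DBH = 52.3 cm

52.3


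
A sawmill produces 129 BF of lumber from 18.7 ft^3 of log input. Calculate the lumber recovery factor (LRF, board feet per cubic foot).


Formula: LRF = Lumber Output (BF) / Log Input (ft^3)
LRF = 129 BF / 18.7 ft^3
LRF = 6.9 BF/ft^3

6.9


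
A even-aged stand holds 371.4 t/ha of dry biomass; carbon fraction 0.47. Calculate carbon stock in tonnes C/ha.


Formula: Carbon Stock = Biomass * Carbon Fraction
C = 371.4 t/ha * 0.47
C = 174.6 t C/ha

174.6


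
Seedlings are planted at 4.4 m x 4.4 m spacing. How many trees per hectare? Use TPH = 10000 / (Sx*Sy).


Formula: TPH = 10000 m^2/ha / (spacing_x * spacing_y)
Area per tree = 4.4 m * 4.4 m = 19.36 m^2
TPH = 10000 / 19.36 = 517 trees/ha

517


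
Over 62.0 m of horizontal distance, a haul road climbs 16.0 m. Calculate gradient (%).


Formula: Gradient = rise / run * 100
Gradient = 16.0 / 62.0 * 100 = 25.8%

25.8


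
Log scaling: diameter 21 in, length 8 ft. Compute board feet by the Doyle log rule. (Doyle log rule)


Doyle: BF = (D - 4)^2 * L / 16
Adjusted diameter = 21 - 4 = 17 in
(D-4)^2 = 17^2 = 289
BF = 289 * 8 / 16 = 145 BF

145


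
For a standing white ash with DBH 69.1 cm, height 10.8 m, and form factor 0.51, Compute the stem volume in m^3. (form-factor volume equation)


Formula: V = pi * (DBH/200)^2 * H * ff
Radius = DBH/200 = 69.1/200 = 0.3455 m
Radius^2 = 0.3455^2 = 0.11937025 m^2
V = pi * 0.11937025 * 10.8 * 0.51
V = 2.066 m^3

2.066


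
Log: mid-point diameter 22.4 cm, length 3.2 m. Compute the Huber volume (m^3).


Huber: V = Am * L,  Am = pi*(Dm/200)^2
Am = pi*(22.4/200)^2 = 0.039408 m^2
V = 0.039408*3.2 = 0.1261 m^3

0.1261


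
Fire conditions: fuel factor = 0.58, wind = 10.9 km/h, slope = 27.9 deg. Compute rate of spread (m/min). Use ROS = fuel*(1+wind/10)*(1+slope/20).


Formula: ROS = fuel * (1 + wind/10) * (1 + slope/20)
Wind factor = 1 + 10.9/10 = 2.09
Slope factor = 1 + 27.9/20 = 2.395
ROS = 0.58 * 2.09 * 2.395 = 2.9 m/min

2.9


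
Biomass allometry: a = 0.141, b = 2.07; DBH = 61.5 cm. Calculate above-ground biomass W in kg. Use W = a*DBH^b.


Formula: W = a * DBH^b  (allometric power law)
DBH^b = 61.5^2.07 = 5046.2817
W = 0.141 * 5046.2817 = 711.5 kg

711.5


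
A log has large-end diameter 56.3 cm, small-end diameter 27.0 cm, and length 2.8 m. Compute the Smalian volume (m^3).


Smalian: V = (A1 + A2)/2 * L,  A = pi*(D/200)^2
A1 = pi*(56.3/200)^2 = 0.248947 m^2
A2 = pi*(27.0/200)^2 = 0.057256 m^2
V = (0.248947+0.057256)/2*2.8 = 0.4287 m^3

0.4287


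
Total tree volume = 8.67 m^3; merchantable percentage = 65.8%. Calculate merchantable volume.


Formula: MV = V_total * (merchantable_pct / 100)
Merchantable fraction = 65.8% / 100 = 0.658
MV = 8.67 m^3 * 0.658 = 5.705 m^3

5.705


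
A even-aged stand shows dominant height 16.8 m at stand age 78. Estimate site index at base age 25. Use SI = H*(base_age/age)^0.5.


Formula: SI = H_dom * (base_age / age)^0.5
Age ratio = 25 / 78 = 0.32051
sqrt(age_ratio) = 0.56614
SI = 16.8 * 0.56614 = 9.5 m

9.5


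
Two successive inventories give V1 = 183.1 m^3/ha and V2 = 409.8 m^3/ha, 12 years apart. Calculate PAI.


Formula: PAI = (V_T2 - V_T1) / (T2 - T1)
Volume increment = 409.8 - 183.1 = 226.7 m^3/ha
PAI = 226.7 / 12 = 18.89 m^3/ha/year

18.89


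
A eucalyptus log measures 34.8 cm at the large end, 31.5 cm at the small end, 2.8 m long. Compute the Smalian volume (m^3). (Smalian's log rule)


Smalian: V = (A1 + A2)/2 * L,  A = pi*(D/200)^2
A1 = pi*(34.8/200)^2 = 0.095115 m^2
A2 = pi*(31.5/200)^2 = 0.077931 m^2
V = (0.095115+0.077931)/2*2.8 = 0.2423 m^3

0.2423


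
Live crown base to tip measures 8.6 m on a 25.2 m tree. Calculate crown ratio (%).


Formula: Crown Ratio = (Crown Length / Total Height) * 100
CR = (8.6 m / 25.2 m) * 100
CR = 0.3413 * 100 = 34.1%

34.1
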